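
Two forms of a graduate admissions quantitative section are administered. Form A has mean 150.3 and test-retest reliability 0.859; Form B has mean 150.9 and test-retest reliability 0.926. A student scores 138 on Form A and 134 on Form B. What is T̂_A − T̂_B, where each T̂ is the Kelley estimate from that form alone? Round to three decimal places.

T̂_A = 0.859(138) + 0.141(150.3) = 139.73430
T̂_B = 0.926(134) + 0.074(150.9) = 135.25060
T̂_A − T̂_B = 4.48370

4.484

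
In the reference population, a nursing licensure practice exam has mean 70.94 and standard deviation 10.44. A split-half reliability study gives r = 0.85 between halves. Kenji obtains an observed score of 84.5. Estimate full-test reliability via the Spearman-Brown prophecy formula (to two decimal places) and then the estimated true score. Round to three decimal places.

Spearman-Brown: ρ = 2r/(1 + r) = 2(0.85)/(1 + 0.85) = 1.700/1.85 = 0.9189 → 0.92
Weight the observed score by reliability and the mean by (1 − reliability): T̂ = 0.92·84.5 + 0.08·70.94 = 77.740 + 5.6752 = 83.4152.

83.415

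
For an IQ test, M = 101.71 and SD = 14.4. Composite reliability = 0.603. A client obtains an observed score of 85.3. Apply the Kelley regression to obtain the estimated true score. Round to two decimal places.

91.81

Regress the observed score toward the mean by the unreliability: T̂ = 0.603·85.3 + 0.397·101.71 = 51.4359 + 40.37887 = 91.815.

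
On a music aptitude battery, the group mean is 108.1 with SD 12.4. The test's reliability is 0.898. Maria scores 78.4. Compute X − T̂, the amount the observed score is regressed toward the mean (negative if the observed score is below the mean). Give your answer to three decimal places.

-3.029

T̂ = ρX + (1 − ρ)μ
  = 0.898 × 78.4 + 0.102 × 108.1
  = 70.4032 + 11.0262
  = 81.42940
  ≈ 81.4294
X − T̂ = 78.4 − 81.4294 = -3.0294 → -3.029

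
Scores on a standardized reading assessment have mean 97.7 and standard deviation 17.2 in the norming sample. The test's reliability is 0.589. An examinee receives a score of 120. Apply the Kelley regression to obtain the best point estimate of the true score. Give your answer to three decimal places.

110.835

Weight the observed score by reliability and the mean by (1 − reliability): T̂ = 0.589·120 + 0.411·97.7 = 70.680 + 40.1547 = 110.8347.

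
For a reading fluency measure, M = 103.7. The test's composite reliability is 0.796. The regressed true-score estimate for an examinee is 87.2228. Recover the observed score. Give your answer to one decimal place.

83.0

T̂ = ρX + (1 − ρ)μ  ⇒  X = (T̂ − (1 − ρ)μ) / ρ
X = (87.2228 − 0.204 × 103.7) / 0.796 = (87.2228 − 21.1548) / 0.796 = 66.0680 / 0.796 = 83.000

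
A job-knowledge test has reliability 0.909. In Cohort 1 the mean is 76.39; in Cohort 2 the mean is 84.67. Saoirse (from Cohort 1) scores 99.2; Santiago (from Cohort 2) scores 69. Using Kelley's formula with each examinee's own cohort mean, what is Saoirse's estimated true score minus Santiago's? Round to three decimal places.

T̂_Saoirse = 0.909(99.2) + 0.091(76.39) = 97.12429
T̂_Santiago = 0.909(69) + 0.091(84.67) = 70.42597
Difference = 97.12429 − 70.42597 = 26.69832

26.698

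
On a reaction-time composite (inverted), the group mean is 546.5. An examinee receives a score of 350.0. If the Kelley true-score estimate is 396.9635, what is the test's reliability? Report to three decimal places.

T̂ = ρX + (1 − ρ)μ  ⇒  T̂ − μ = ρ(X − μ)
ρ = (T̂ − μ)/(X − μ) = (396.9635 − 546.5) / (350.0 − 546.5) = -149.5365 / -196.5 = 0.76100

0.761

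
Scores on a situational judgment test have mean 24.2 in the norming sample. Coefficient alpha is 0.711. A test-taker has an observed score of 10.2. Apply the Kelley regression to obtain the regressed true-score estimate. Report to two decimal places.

14.25

T̂ = ρX + (1 − ρ)μ
  = 0.711 × 10.2 + 0.289 × 24.2
  = 7.2522 + 6.9938
  = 14.246
  ≈ 14.25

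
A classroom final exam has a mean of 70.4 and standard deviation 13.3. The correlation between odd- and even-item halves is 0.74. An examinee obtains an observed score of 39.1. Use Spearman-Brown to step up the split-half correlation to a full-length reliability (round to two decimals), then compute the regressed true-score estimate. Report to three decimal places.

Spearman-Brown: ρ = 2r/(1 + r) = 2(0.74)/(1 + 0.74) = 1.480/1.74 = 0.8506 → 0.85
T̂ = ρX + (1 − ρ)μ
  = 0.85 × 39.1 + 0.15 × 70.4
  = 33.235 + 10.560
  = 43.7950
  ≈ 43.795

43.795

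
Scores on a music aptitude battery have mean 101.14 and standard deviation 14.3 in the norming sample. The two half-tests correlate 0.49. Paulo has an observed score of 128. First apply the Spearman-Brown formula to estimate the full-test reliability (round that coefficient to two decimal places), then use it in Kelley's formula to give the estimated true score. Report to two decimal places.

Spearman-Brown: ρ = 2r/(1 + r) = 2(0.49)/(1 + 0.49) = 0.980/1.49 = 0.6577 → 0.66
Weight the observed score by reliability and the mean by (1 − reliability): T̂ = 0.66·128 + 0.34·101.14 = 84.48 + 34.3876 = 118.868.

118.87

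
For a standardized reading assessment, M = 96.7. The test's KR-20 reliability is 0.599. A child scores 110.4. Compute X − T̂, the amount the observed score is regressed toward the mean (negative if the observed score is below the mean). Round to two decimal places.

5.49

T̂ = 0.599(110.4) + 0.401(96.7) = 66.1296 + 38.7767 = 104.9063 → 104.906
X − T̂ = 110.4 − 104.906 = 5.494 → 5.49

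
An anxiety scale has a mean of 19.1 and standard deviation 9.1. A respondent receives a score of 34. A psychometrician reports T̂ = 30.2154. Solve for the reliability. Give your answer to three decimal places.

T̂ = ρX + (1 − ρ)μ  ⇒  T̂ − μ = ρ(X − μ)
ρ = (T̂ − μ)/(X − μ) = (30.2154 − 19.1) / (34 − 19.1) = 11.1154 / 14.9 = 0.74600

0.746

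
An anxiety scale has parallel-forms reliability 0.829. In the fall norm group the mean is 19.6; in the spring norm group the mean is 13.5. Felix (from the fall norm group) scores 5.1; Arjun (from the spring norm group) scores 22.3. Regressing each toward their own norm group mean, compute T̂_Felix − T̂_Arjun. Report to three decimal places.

T̂_Felix = 0.829(5.1) + 0.171(19.6) = 7.57950
T̂_Arjun = 0.829(22.3) + 0.171(13.5) = 20.79520
Difference = 7.57950 − 20.79520 = -13.21570

-13.216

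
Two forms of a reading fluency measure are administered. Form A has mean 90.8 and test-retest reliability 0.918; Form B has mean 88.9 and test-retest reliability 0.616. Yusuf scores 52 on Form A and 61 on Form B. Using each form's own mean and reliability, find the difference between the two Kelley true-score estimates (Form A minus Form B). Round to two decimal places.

-16.53

T̂_A = 0.918(52) + 0.082(90.8) = 55.1816
T̂_B = 0.616(61) + 0.384(88.9) = 71.7136
T̂_A − T̂_B = -16.5320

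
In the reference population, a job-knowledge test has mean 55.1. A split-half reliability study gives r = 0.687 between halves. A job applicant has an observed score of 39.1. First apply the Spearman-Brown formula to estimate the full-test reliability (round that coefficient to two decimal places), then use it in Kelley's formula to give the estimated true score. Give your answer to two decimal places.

Spearman-Brown: ρ = 2r/(1 + r) = 2(0.687)/(1 + 0.687) = 1.3740/1.687 = 0.8145 → 0.81
T̂ = ρX + (1 − ρ)μ
  = 0.81 × 39.1 + 0.19 × 55.1
  = 31.671 + 10.469
  = 42.140
  ≈ 42.14

42.14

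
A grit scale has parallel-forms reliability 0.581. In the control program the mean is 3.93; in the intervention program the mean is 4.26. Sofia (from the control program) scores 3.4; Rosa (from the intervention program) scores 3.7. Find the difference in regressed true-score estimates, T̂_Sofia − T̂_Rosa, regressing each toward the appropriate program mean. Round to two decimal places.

T̂_Sofia = 0.581(3.4) + 0.419(3.93) = 3.6221
T̂_Rosa = 0.581(3.7) + 0.419(4.26) = 3.9346
Difference = 3.6221 − 3.9346 = -0.3126

-0.31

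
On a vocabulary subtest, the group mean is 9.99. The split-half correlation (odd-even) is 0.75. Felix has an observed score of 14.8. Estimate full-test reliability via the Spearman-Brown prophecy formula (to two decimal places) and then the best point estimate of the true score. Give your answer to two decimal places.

14.13

Spearman-Brown: ρ = 2r/(1 + r) = 2(0.75)/(1 + 0.75) = 1.500/1.75 = 0.8571 → 0.86
T̂ = 0.86(14.8) + 0.14(9.99) = 12.728 + 1.3986 = 14.127 → 14.13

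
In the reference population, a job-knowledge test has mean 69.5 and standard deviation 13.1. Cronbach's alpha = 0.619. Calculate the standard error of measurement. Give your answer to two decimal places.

SEM = SD · √(1 − ρ) = 13.1 × √0.381 = 13.1 × 0.6173 = 8.086

8.09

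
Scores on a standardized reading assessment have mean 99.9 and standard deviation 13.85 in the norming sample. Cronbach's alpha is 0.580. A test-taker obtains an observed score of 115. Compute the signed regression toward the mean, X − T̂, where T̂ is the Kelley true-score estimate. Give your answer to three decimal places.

6.342

Regress the observed score toward the mean by the unreliability: T̂ = 0.580·115 + 0.420·99.9 = 66.700 + 41.9580 = 108.65800.
X − T̂ = 115 − 108.6580 = 6.3420 → 6.342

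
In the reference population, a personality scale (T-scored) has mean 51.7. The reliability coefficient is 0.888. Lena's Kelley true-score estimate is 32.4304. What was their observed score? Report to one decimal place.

T̂ = ρX + (1 − ρ)μ  ⇒  X = (T̂ − (1 − ρ)μ) / ρ
X = (32.4304 − 0.112 × 51.7) / 0.888 = (32.4304 − 5.7904) / 0.888 = 26.6400 / 0.888 = 30.000

30.0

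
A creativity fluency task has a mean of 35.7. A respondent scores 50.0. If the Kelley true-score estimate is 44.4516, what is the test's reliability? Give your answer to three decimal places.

T̂ = ρX + (1 − ρ)μ  ⇒  T̂ − μ = ρ(X − μ)
ρ = (T̂ − μ)/(X − μ) = (44.4516 − 35.7) / (50.0 − 35.7) = 8.7516 / 14.3 = 0.61200

0.612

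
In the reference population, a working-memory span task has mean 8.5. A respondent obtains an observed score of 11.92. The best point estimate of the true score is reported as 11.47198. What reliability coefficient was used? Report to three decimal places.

T̂ = ρX + (1 − ρ)μ  ⇒  T̂ − μ = ρ(X − μ)
ρ = (T̂ − μ)/(X − μ) = (11.47198 − 8.5) / (11.92 − 8.5) = 2.97198 / 3.42 = 0.86900

0.869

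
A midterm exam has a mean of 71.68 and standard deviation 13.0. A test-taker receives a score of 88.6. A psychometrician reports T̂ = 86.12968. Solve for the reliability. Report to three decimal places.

T̂ = ρX + (1 − ρ)μ  ⇒  T̂ − μ = ρ(X − μ)
ρ = (T̂ − μ)/(X − μ) = (86.12968 − 71.68) / (88.6 − 71.68) = 14.44968 / 16.92 = 0.85400

0.854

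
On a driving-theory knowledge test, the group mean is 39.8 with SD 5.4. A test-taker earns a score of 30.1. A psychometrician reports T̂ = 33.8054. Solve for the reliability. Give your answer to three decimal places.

0.618

T̂ = ρX + (1 − ρ)μ  ⇒  T̂ − μ = ρ(X − μ)
ρ = (T̂ − μ)/(X − μ) = (33.8054 − 39.8) / (30.1 − 39.8) = -5.9946 / -9.7 = 0.61800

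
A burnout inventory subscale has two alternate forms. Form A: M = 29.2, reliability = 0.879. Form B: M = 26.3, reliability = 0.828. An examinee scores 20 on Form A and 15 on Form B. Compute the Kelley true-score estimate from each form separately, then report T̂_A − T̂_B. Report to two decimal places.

4.17

T̂_A = 0.879(20) + 0.121(29.2) = 21.1132
T̂_B = 0.828(15) + 0.172(26.3) = 16.9436
T̂_A − T̂_B = 4.1696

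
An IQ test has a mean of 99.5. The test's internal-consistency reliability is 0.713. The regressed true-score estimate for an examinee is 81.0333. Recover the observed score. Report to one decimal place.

73.6

T̂ = ρX + (1 − ρ)μ  ⇒  X = (T̂ − (1 − ρ)μ) / ρ
X = (81.0333 − 0.287 × 99.5) / 0.713 = (81.0333 − 28.5565) / 0.713 = 52.4768 / 0.713 = 73.600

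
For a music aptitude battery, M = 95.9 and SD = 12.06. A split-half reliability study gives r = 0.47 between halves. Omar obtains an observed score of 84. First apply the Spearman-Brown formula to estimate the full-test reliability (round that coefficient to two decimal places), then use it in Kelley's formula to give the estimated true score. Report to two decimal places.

Spearman-Brown: ρ = 2r/(1 + r) = 2(0.47)/(1 + 0.47) = 0.940/1.47 = 0.6395 → 0.64
T̂ = 0.64(84) + 0.36(95.9) = 53.76 + 34.524 = 88.284 → 88.28

88.28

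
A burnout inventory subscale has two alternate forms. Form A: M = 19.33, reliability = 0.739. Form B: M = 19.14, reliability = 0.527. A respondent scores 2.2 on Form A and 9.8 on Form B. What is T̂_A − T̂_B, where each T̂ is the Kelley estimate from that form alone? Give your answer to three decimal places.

T̂_A = 0.739(2.2) + 0.261(19.33) = 6.67093
T̂_B = 0.527(9.8) + 0.473(19.14) = 14.21782
T̂_A − T̂_B = -7.54689

-7.547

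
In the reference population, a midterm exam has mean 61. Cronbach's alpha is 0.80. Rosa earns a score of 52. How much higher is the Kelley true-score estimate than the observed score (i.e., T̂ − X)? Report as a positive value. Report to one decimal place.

1.8

T̂ = ρX + (1 − ρ)μ
  = 0.80 × 52 + 0.20 × 61
  = 41.60 + 12.20
  = 53.800
  ≈ 53.80
T̂ − X = 53.80 − 52 = 1.80 → 1.8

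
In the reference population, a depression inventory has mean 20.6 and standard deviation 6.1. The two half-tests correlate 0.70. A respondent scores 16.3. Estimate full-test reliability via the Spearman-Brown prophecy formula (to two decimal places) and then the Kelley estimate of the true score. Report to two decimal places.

17.07

Spearman-Brown: ρ = 2r/(1 + r) = 2(0.70)/(1 + 0.70) = 1.400/1.70 = 0.8235 → 0.82
Regress the observed score toward the mean by the unreliability: T̂ = 0.82·16.3 + 0.18·20.6 = 13.366 + 3.708 = 17.074.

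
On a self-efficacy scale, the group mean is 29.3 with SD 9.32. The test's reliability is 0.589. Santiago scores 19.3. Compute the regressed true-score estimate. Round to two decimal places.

T̂ = 0.589(19.3) + 0.411(29.3) = 11.3677 + 12.0423 = 23.410 → 23.41

23.41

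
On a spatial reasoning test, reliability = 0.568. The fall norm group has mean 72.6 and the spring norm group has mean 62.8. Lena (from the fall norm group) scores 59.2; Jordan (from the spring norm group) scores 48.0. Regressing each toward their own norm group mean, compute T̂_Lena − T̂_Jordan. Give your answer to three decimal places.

10.595

T̂_Lena = 0.568(59.2) + 0.432(72.6) = 64.98880
T̂_Jordan = 0.568(48.0) + 0.432(62.8) = 54.39360
Difference = 64.98880 − 54.39360 = 10.59520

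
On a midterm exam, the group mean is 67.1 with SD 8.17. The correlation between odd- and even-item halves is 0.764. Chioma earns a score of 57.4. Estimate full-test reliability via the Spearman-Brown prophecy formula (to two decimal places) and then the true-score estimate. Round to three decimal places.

Spearman-Brown: ρ = 2r/(1 + r) = 2(0.764)/(1 + 0.764) = 1.5280/1.764 = 0.8662 → 0.87
T̂ = 0.87(57.4) + 0.13(67.1) = 49.938 + 8.723 = 58.6610 → 58.661

58.661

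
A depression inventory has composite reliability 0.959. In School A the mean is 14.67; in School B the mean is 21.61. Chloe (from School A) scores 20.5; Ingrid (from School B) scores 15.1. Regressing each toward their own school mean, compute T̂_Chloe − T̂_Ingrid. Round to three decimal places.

4.894

T̂_Chloe = 0.959(20.5) + 0.041(14.67) = 20.26097
T̂_Ingrid = 0.959(15.1) + 0.041(21.61) = 15.36691
Difference = 20.26097 − 15.36691 = 4.89406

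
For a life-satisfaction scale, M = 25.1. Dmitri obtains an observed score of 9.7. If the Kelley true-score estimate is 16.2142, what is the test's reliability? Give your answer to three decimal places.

0.577

T̂ = ρX + (1 − ρ)μ  ⇒  T̂ − μ = ρ(X − μ)
ρ = (T̂ − μ)/(X − μ) = (16.2142 − 25.1) / (9.7 − 25.1) = -8.8858 / -15.4 = 0.57700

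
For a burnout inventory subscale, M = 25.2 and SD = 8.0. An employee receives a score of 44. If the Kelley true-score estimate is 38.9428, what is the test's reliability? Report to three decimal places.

T̂ = ρX + (1 − ρ)μ  ⇒  T̂ − μ = ρ(X − μ)
ρ = (T̂ − μ)/(X − μ) = (38.9428 − 25.2) / (44 − 25.2) = 13.7428 / 18.8 = 0.73100

0.731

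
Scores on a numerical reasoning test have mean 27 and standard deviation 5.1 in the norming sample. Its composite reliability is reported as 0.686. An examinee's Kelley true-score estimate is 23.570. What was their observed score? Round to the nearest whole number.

22

T̂ = ρX + (1 − ρ)μ  ⇒  X = (T̂ − (1 − ρ)μ) / ρ
X = (23.570 − 0.314 × 27) / 0.686 = (23.570 − 8.478) / 0.686 = 15.092 / 0.686 = 22.00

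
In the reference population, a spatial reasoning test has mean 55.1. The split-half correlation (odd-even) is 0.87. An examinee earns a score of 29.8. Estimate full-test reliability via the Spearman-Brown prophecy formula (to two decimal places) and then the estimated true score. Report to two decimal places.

Spearman-Brown: ρ = 2r/(1 + r) = 2(0.87)/(1 + 0.87) = 1.740/1.87 = 0.9305 → 0.93
Weight the observed score by reliability and the mean by (1 − reliability): T̂ = 0.93·29.8 + 0.07·55.1 = 27.714 + 3.857 = 31.571.

31.57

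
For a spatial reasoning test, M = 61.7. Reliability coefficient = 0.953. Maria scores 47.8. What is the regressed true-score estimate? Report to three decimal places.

48.453

Regress the observed score toward the mean by the unreliability: T̂ = 0.953·47.8 + 0.047·61.7 = 45.5534 + 2.8999 = 48.4533.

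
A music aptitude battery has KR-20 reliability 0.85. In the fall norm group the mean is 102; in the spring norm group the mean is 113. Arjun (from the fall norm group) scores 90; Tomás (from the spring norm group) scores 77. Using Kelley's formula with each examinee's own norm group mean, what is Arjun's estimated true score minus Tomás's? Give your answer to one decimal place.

9.4

T̂_Arjun = 0.85(90) + 0.15(102) = 91.800
T̂_Tomás = 0.85(77) + 0.15(113) = 82.400
Difference = 91.800 − 82.400 = 9.400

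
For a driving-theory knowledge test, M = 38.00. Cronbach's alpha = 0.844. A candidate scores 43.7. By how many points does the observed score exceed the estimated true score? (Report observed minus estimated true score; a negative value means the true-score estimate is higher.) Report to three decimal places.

Regress the observed score toward the mean by the unreliability: T̂ = 0.844·43.7 + 0.156·38.00 = 36.8828 + 5.92800 = 42.81080.
X − T̂ = 43.7 − 42.8108 = 0.8892 → 0.889

0.889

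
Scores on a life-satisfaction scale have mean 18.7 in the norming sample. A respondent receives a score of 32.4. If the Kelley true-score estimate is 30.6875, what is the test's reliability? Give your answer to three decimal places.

0.875

T̂ = ρX + (1 − ρ)μ  ⇒  T̂ − μ = ρ(X − μ)
ρ = (T̂ − μ)/(X − μ) = (30.6875 − 18.7) / (32.4 − 18.7) = 11.9875 / 13.7 = 0.87500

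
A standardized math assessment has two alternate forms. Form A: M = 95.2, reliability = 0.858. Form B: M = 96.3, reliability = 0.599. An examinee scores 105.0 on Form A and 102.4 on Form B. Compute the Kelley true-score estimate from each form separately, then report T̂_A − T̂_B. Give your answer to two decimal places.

3.65

T̂_A = 0.858(105.0) + 0.142(95.2) = 103.6084
T̂_B = 0.599(102.4) + 0.401(96.3) = 99.9539
T̂_A − T̂_B = 3.6545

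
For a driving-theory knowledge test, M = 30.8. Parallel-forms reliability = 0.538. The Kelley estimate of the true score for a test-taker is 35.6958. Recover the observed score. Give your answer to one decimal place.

T̂ = ρX + (1 − ρ)μ  ⇒  X = (T̂ − (1 − ρ)μ) / ρ
X = (35.6958 − 0.462 × 30.8) / 0.538 = (35.6958 − 14.2296) / 0.538 = 21.4662 / 0.538 = 39.900

39.9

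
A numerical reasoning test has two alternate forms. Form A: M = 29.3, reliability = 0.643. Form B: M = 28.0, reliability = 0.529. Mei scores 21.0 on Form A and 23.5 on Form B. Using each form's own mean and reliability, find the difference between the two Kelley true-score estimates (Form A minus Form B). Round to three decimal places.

-1.656

T̂_A = 0.643(21.0) + 0.357(29.3) = 23.96310
T̂_B = 0.529(23.5) + 0.471(28.0) = 25.61950
T̂_A − T̂_B = -1.65640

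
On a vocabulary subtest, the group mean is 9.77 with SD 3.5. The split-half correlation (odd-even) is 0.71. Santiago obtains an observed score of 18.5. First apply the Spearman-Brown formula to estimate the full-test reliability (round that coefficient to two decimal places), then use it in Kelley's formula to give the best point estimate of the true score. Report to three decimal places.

17.016

Spearman-Brown: ρ = 2r/(1 + r) = 2(0.71)/(1 + 0.71) = 1.420/1.71 = 0.8304 → 0.83
T̂ = 0.83(18.5) + 0.17(9.77) = 15.355 + 1.6609 = 17.0159 → 17.016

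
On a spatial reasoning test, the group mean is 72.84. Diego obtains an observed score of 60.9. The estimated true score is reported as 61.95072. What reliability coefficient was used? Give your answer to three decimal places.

T̂ = ρX + (1 − ρ)μ  ⇒  T̂ − μ = ρ(X − μ)
ρ = (T̂ − μ)/(X − μ) = (61.95072 − 72.84) / (60.9 − 72.84) = -10.88928 / -11.94 = 0.91200

0.912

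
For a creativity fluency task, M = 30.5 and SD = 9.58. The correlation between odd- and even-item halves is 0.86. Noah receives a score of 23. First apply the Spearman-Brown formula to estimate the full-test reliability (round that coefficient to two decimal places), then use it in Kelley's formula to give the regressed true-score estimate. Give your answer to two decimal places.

Spearman-Brown: ρ = 2r/(1 + r) = 2(0.86)/(1 + 0.86) = 1.720/1.86 = 0.9247 → 0.92
T̂ = 0.92(23) + 0.08(30.5) = 21.16 + 2.440 = 23.600 → 23.60

23.60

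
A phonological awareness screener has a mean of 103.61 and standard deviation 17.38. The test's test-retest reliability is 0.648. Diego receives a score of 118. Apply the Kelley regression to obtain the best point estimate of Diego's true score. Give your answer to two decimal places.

112.93

T̂ = ρX + (1 − ρ)μ
  = 0.648 × 118 + 0.352 × 103.61
  = 76.464 + 36.47072
  = 112.935
  ≈ 112.93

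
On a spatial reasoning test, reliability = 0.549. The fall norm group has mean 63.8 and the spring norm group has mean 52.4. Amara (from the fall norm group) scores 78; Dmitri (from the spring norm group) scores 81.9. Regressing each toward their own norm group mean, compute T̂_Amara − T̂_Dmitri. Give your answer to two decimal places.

3.00

T̂_Amara = 0.549(78) + 0.451(63.8) = 71.5958
T̂_Dmitri = 0.549(81.9) + 0.451(52.4) = 68.5955
Difference = 71.5958 − 68.5955 = 3.0003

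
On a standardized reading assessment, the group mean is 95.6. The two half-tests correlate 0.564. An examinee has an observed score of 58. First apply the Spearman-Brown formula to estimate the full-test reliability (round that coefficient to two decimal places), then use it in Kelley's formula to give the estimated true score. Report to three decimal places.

68.528

Spearman-Brown: ρ = 2r/(1 + r) = 2(0.564)/(1 + 0.564) = 1.1280/1.564 = 0.7212 → 0.72
T̂ = 0.72(58) + 0.28(95.6) = 41.76 + 26.768 = 68.5280 → 68.528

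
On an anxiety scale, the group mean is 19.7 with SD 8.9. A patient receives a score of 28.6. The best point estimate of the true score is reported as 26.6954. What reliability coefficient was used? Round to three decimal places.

T̂ = ρX + (1 − ρ)μ  ⇒  T̂ − μ = ρ(X − μ)
ρ = (T̂ − μ)/(X − μ) = (26.6954 − 19.7) / (28.6 − 19.7) = 6.9954 / 8.9 = 0.78600

0.786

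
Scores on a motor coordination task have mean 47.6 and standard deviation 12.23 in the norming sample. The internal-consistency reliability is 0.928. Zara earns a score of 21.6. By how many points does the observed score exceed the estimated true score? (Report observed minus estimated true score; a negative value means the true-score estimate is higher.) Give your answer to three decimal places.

-1.872

T̂ = 0.928(21.6) + 0.072(47.6) = 20.0448 + 3.4272 = 23.47200 → 23.4720
X − T̂ = 21.6 − 23.4720 = -1.8720 → -1.872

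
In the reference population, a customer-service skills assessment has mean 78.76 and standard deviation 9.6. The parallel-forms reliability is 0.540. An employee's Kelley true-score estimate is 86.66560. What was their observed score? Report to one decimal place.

T̂ = ρX + (1 − ρ)μ  ⇒  X = (T̂ − (1 − ρ)μ) / ρ
X = (86.66560 − 0.460 × 78.76) / 0.540 = (86.66560 − 36.22960) / 0.540 = 50.43600 / 0.540 = 93.400

93.4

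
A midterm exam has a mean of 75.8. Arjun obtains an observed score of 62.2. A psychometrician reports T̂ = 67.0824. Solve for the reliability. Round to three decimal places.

0.641

T̂ = ρX + (1 − ρ)μ  ⇒  T̂ − μ = ρ(X − μ)
ρ = (T̂ − μ)/(X − μ) = (67.0824 − 75.8) / (62.2 − 75.8) = -8.7176 / -13.6 = 0.64100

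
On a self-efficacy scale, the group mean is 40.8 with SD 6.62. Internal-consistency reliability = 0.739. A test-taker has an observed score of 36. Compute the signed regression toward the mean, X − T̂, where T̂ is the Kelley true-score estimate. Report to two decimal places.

T̂ = ρX + (1 − ρ)μ
  = 0.739 × 36 + 0.261 × 40.8
  = 26.604 + 10.6488
  = 37.2528
  ≈ 37.253
X − T̂ = 36 − 37.253 = -1.253 → -1.25

-1.25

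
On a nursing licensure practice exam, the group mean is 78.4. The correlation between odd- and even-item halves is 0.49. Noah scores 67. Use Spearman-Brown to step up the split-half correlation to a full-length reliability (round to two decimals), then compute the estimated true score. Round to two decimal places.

70.88

Spearman-Brown: ρ = 2r/(1 + r) = 2(0.49)/(1 + 0.49) = 0.980/1.49 = 0.6577 → 0.66
Kelley's formula gives T̂ = 0.66·67 + 0.34·78.4 = 44.22 + 26.656 = 70.876.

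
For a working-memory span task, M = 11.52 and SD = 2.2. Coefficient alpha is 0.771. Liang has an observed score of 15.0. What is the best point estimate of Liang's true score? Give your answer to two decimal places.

T̂ = 0.771(15.0) + 0.229(11.52) = 11.5650 + 2.63808 = 14.203 → 14.20

14.20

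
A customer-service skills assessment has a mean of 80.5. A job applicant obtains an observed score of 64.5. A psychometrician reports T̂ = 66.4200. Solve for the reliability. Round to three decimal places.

T̂ = ρX + (1 − ρ)μ  ⇒  T̂ − μ = ρ(X − μ)
ρ = (T̂ − μ)/(X − μ) = (66.4200 − 80.5) / (64.5 − 80.5) = -14.0800 / -16.0 = 0.88000

0.880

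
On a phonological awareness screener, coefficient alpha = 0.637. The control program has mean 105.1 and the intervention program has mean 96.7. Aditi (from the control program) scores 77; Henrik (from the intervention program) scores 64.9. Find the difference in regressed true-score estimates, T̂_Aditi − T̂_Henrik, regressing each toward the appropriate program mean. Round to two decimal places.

10.76

T̂_Aditi = 0.637(77) + 0.363(105.1) = 87.2003
T̂_Henrik = 0.637(64.9) + 0.363(96.7) = 76.4434
Difference = 87.2003 − 76.4434 = 10.7569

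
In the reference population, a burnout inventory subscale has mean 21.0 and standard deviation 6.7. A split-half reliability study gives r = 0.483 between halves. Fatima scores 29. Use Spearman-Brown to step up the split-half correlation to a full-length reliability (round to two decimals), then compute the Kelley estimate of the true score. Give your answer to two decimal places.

26.20

Spearman-Brown: ρ = 2r/(1 + r) = 2(0.483)/(1 + 0.483) = 0.9660/1.483 = 0.6514 → 0.65
T̂ = 0.65(29) + 0.35(21.0) = 18.85 + 7.350 = 26.200 → 26.20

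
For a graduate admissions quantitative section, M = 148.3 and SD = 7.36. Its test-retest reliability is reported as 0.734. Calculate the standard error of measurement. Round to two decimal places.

SEM = SD · √(1 − ρ) = 7.36 × √0.266 = 7.36 × 0.5158 = 3.796

3.80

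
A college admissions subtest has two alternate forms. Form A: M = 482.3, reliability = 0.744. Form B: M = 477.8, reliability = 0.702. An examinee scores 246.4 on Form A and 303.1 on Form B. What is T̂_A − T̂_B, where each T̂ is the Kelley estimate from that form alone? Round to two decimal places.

T̂_A = 0.744(246.4) + 0.256(482.3) = 306.7904
T̂_B = 0.702(303.1) + 0.298(477.8) = 355.1606
T̂_A − T̂_B = -48.3702

-48.37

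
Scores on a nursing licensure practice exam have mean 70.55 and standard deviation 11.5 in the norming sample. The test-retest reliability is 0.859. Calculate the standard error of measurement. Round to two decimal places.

SEM = SD · √(1 − ρ) = 11.5 × √0.141 = 11.5 × 0.3755 = 4.318

4.32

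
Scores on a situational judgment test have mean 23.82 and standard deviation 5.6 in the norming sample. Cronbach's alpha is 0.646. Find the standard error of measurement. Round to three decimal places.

SEM = SD · √(1 − ρ) = 5.6 × √0.354 = 5.6 × 0.5950 = 3.3319

3.332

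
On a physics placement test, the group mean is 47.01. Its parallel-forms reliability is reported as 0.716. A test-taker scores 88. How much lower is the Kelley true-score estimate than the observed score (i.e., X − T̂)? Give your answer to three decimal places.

T̂ = ρX + (1 − ρ)μ
  = 0.716 × 88 + 0.284 × 47.01
  = 63.008 + 13.35084
  = 76.35884
  ≈ 76.3588
X − T̂ = 88 − 76.3588 = 11.6412 → 11.641

11.641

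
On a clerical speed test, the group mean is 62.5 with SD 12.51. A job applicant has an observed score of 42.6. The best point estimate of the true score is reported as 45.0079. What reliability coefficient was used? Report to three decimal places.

T̂ = ρX + (1 − ρ)μ  ⇒  T̂ − μ = ρ(X − μ)
ρ = (T̂ − μ)/(X − μ) = (45.0079 − 62.5) / (42.6 − 62.5) = -17.4921 / -19.9 = 0.87900

0.879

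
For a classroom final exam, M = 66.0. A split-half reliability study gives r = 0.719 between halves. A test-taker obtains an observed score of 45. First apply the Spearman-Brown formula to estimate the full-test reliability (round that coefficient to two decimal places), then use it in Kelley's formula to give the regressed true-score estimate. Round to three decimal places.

Spearman-Brown: ρ = 2r/(1 + r) = 2(0.719)/(1 + 0.719) = 1.4380/1.719 = 0.8365 → 0.84
T̂ = ρX + (1 − ρ)μ
  = 0.84 × 45 + 0.16 × 66.0
  = 37.80 + 10.560
  = 48.3600
  ≈ 48.360

48.360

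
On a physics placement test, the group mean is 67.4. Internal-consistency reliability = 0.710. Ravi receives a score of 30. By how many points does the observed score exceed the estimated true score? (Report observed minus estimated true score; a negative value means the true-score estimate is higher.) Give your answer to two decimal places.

-10.85

Weight the observed score by reliability and the mean by (1 − reliability): T̂ = 0.710·30 + 0.290·67.4 = 21.300 + 19.5460 = 40.8460.
X − T̂ = 30 − 40.846 = -10.846 → -10.85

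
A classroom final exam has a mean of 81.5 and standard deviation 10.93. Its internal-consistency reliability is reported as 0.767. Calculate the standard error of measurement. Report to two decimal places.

5.28

SEM = SD · √(1 − ρ) = 10.93 × √0.233 = 10.93 × 0.4827 = 5.276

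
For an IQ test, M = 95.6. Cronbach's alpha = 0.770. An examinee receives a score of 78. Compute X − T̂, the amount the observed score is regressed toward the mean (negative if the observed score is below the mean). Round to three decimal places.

-4.048

T̂ = 0.770(78) + 0.230(95.6) = 60.060 + 21.9880 = 82.04800 → 82.0480
X − T̂ = 78 − 82.0480 = -4.0480 → -4.048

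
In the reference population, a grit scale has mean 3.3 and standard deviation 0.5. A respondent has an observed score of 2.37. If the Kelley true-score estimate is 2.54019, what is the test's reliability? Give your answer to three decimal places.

0.817

T̂ = ρX + (1 − ρ)μ  ⇒  T̂ − μ = ρ(X − μ)
ρ = (T̂ − μ)/(X − μ) = (2.54019 − 3.3) / (2.37 − 3.3) = -0.75981 / -0.93 = 0.81700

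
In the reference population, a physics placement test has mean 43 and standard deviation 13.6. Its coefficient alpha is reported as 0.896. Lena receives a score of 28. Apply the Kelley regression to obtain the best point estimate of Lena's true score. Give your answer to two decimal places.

29.56

Regress the observed score toward the mean by the unreliability: T̂ = 0.896·28 + 0.104·43 = 25.088 + 4.472 = 29.560.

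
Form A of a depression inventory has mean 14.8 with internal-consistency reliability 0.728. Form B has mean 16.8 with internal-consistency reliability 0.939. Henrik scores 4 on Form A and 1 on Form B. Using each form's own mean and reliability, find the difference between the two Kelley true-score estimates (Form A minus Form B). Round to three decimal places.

4.974

T̂_A = 0.728(4) + 0.272(14.8) = 6.93760
T̂_B = 0.939(1) + 0.061(16.8) = 1.96380
T̂_A − T̂_B = 4.97380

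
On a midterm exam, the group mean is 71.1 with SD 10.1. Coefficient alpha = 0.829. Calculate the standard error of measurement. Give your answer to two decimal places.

SEM = SD · √(1 − ρ) = 10.1 × √0.171 = 10.1 × 0.4135 = 4.177

4.18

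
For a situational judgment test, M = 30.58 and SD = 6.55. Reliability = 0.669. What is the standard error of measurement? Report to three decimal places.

SEM = SD · √(1 − ρ) = 6.55 × √0.331 = 6.55 × 0.5753 = 3.7684

3.768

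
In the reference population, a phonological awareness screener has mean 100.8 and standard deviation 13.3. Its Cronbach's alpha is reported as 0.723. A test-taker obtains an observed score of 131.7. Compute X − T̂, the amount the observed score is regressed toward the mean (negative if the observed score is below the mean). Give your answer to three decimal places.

8.559

Regress the observed score toward the mean by the unreliability: T̂ = 0.723·131.7 + 0.277·100.8 = 95.2191 + 27.9216 = 123.14070.
X − T̂ = 131.7 − 123.1407 = 8.5593 → 8.559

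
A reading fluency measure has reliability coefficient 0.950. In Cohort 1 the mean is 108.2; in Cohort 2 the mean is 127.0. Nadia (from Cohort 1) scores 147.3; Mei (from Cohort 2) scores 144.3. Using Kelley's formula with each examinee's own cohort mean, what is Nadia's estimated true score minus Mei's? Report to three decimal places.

1.910

T̂_Nadia = 0.950(147.3) + 0.050(108.2) = 145.34500
T̂_Mei = 0.950(144.3) + 0.050(127.0) = 143.43500
Difference = 145.34500 − 143.43500 = 1.91000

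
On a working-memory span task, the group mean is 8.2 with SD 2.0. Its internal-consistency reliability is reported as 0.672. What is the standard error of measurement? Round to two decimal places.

1.15

SEM = SD · √(1 − ρ) = 2.0 × √0.328 = 2.0 × 0.5727 = 1.145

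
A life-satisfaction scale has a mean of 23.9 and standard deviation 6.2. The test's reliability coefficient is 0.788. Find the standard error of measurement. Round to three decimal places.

SEM = SD · √(1 − ρ) = 6.2 × √0.212 = 6.2 × 0.4604 = 2.8547

2.855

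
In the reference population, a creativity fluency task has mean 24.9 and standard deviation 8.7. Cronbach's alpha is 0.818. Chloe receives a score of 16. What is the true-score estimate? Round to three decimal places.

T̂ = ρX + (1 − ρ)μ
  = 0.818 × 16 + 0.182 × 24.9
  = 13.088 + 4.5318
  = 17.6198
  ≈ 17.620

17.620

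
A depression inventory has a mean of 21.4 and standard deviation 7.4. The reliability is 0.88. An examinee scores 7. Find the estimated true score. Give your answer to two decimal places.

T̂ = 0.88(7) + 0.12(21.4) = 6.16 + 2.568 = 8.728 → 8.73

8.73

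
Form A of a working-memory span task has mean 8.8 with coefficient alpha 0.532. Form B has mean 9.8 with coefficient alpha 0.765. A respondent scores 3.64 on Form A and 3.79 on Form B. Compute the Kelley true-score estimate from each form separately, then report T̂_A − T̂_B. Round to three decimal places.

0.853

T̂_A = 0.532(3.64) + 0.468(8.8) = 6.05488
T̂_B = 0.765(3.79) + 0.235(9.8) = 5.20235
T̂_A − T̂_B = 0.85253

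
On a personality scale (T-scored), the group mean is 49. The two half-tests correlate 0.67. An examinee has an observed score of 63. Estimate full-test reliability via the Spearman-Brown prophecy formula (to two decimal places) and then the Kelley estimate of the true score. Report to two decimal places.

Spearman-Brown: ρ = 2r/(1 + r) = 2(0.67)/(1 + 0.67) = 1.340/1.67 = 0.8024 → 0.80
Weight the observed score by reliability and the mean by (1 − reliability): T̂ = 0.80·63 + 0.20·49 = 50.40 + 9.80 = 60.200.

60.20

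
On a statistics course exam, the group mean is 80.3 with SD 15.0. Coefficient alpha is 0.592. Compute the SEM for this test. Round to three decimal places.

SEM = SD · √(1 − ρ) = 15.0 × √0.408 = 15.0 × 0.6387 = 9.5812

9.581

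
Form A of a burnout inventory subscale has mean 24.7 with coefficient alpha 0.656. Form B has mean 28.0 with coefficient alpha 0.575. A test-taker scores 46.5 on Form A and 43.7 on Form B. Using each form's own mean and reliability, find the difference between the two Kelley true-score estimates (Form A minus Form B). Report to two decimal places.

T̂_A = 0.656(46.5) + 0.344(24.7) = 39.0008
T̂_B = 0.575(43.7) + 0.425(28.0) = 37.0275
T̂_A − T̂_B = 1.9733

1.97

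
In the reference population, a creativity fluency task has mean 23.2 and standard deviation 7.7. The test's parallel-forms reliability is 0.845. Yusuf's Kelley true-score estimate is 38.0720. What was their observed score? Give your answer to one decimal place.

T̂ = ρX + (1 − ρ)μ  ⇒  X = (T̂ − (1 − ρ)μ) / ρ
X = (38.0720 − 0.155 × 23.2) / 0.845 = (38.0720 − 3.5960) / 0.845 = 34.4760 / 0.845 = 40.800

40.8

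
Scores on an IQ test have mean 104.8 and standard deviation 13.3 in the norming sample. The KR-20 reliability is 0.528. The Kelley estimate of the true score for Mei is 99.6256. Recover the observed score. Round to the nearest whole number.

95

T̂ = ρX + (1 − ρ)μ  ⇒  X = (T̂ − (1 − ρ)μ) / ρ
X = (99.6256 − 0.472 × 104.8) / 0.528 = (99.6256 − 49.4656) / 0.528 = 50.1600 / 0.528 = 95.00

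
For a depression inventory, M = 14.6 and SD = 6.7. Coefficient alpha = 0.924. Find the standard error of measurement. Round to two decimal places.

SEM = SD · √(1 − ρ) = 6.7 × √0.076 = 6.7 × 0.2757 = 1.847

1.85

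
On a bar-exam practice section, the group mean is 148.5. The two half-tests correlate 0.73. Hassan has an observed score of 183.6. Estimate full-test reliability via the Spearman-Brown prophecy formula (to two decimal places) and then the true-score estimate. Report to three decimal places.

Spearman-Brown: ρ = 2r/(1 + r) = 2(0.73)/(1 + 0.73) = 1.460/1.73 = 0.8439 → 0.84
T̂ = ρX + (1 − ρ)μ
  = 0.84 × 183.6 + 0.16 × 148.5
  = 154.224 + 23.760
  = 177.9840
  ≈ 177.984

177.984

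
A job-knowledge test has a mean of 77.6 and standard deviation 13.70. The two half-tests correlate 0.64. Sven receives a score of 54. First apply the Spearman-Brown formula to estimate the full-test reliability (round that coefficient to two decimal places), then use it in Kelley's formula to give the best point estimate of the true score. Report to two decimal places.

59.19

Spearman-Brown: ρ = 2r/(1 + r) = 2(0.64)/(1 + 0.64) = 1.280/1.64 = 0.7805 → 0.78
T̂ = 0.78(54) + 0.22(77.6) = 42.12 + 17.072 = 59.192 → 59.19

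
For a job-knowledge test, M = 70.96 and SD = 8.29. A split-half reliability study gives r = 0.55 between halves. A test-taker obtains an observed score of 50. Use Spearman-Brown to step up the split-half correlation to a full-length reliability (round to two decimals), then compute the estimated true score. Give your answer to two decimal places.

Spearman-Brown: ρ = 2r/(1 + r) = 2(0.55)/(1 + 0.55) = 1.100/1.55 = 0.7097 → 0.71
T̂ = 0.71(50) + 0.29(70.96) = 35.50 + 20.5784 = 56.078 → 56.08

56.08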